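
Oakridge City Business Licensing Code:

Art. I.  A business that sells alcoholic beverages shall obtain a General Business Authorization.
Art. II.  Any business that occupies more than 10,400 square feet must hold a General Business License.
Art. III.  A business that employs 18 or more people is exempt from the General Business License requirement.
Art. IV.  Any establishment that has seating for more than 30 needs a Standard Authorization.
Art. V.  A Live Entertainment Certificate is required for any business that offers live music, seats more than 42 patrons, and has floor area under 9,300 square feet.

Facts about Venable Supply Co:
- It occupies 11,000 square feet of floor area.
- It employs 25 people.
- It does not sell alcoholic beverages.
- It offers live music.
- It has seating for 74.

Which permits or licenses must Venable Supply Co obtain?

Standard Authorization

Art. I. does not sell alcoholic beverages → General Business Authorization not required.
Art. II. floor area 11,000 square feet > 10,400 square feet → General Business License required.
Art. III. employees 25 ≥ 18 → exempt from General Business License.
Art. IV. seating 74 > 30 → Standard Authorization required.
Art. V. offers live music; seating 74 > 42; floor area 11,000 square feet ≥ 9,300 square feet → Live Entertainment Certificate not required.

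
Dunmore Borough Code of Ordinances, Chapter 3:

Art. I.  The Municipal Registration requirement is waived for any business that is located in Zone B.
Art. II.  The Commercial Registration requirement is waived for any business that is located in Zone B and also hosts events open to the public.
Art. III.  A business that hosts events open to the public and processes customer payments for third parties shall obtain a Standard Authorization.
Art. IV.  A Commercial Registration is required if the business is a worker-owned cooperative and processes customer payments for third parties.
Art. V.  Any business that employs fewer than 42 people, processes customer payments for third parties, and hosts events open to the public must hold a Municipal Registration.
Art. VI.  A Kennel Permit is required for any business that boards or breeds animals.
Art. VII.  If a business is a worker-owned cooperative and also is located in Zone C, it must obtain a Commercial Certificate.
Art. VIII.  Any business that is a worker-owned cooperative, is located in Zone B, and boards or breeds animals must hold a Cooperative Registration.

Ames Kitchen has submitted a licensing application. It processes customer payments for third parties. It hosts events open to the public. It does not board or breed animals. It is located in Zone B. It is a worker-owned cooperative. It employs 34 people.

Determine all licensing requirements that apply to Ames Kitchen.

Standard Authorization

Art. I. is located in Zone B → exempt from Municipal Registration.
Art. II. is located in Zone B; hosts events open to the public → exempt from Commercial Registration.
Art. III. hosts events open to the public; processes customer payments for third parties → Standard Authorization required.
Art. IV. is a worker-owned cooperative; processes customer payments for third parties → Commercial Registration required.
Art. V. employees 34 < 42; processes customer payments for third parties; hosts events open to the public → Municipal Registration required.
Art. VI. does not board or breed animals → Kennel Permit not required.
Art. VII. is a worker-owned cooperative; is located in Zone B (not: is located in Zone C) → Commercial Certificate not required.
Art. VIII. is a worker-owned cooperative; is located in Zone B; does not board or breed animals → Cooperative Registration not required.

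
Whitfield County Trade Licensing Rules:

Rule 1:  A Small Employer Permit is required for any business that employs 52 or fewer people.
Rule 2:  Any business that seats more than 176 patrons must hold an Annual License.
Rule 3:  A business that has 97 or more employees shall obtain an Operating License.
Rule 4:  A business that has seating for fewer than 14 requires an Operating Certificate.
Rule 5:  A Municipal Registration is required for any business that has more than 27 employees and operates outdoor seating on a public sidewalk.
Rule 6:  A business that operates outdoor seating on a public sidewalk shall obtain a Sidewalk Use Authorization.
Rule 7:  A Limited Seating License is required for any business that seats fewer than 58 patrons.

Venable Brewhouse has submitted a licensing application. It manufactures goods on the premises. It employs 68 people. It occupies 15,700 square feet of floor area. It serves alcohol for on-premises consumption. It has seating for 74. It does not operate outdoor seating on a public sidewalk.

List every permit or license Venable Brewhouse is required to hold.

None

Rule 1: employees 68 > 52 → Small Employer Permit not required.
Rule 2: seating 74 ≤ 176 → Annual License not required.
Rule 3: employees 68 < 97 → Operating License not required.
Rule 4: seating 74 ≥ 14 → Operating Certificate not required.
Rule 5: employees 68 > 27; does not operate outdoor seating on a public sidewalk → Municipal Registration not required.
Rule 6: does not operate outdoor seating on a public sidewalk → Sidewalk Use Authorization not required.
Rule 7: seating 74 ≥ 58 → Limited Seating License not required.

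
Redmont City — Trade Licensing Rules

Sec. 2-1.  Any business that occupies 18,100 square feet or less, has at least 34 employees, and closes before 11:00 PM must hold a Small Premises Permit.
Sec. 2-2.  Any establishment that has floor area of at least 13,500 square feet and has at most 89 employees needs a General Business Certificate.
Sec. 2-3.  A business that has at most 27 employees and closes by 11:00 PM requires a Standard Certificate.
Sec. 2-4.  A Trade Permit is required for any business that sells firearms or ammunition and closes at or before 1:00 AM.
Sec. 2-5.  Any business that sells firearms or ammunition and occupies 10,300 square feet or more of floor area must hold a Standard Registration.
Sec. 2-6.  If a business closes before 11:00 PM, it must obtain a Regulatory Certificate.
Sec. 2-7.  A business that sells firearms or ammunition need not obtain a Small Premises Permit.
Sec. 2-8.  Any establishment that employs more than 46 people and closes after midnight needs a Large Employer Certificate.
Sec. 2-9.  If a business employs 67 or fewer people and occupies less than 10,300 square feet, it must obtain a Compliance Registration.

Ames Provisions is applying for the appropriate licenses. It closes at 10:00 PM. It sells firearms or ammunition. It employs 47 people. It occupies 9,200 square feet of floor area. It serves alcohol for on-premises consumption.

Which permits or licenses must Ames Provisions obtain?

Sec. 2-1. floor area 9,200 square feet ≤ 18,100 square feet; employees 47 ≥ 34; closes 10:00 PM, at/before 11:00 PM → Small Premises Permit required.
Sec. 2-2. floor area 9,200 square feet < 13,500 square feet; employees 47 ≤ 89 → General Business Certificate not required.
Sec. 2-3. employees 47 > 27; closes 10:00 PM, at/before 11:00 PM → Standard Certificate not required.
Sec. 2-4. sells firearms or ammunition; closes 10:00 PM, at/before 1:00 AM → Trade Permit required.
Sec. 2-5. sells firearms or ammunition; floor area 9,200 square feet < 10,300 square feet → Standard Registration not required.
Sec. 2-6. closes 10:00 PM, at/before 11:00 PM → Regulatory Certificate required.
Sec. 2-7. sells firearms or ammunition → exempt from Small Premises Permit.
Sec. 2-8. employees 47 > 46; closes 10:00 PM, at/before midnight → Large Employer Certificate not required.
Sec. 2-9. employees 47 ≤ 67; floor area 9,200 square feet < 10,300 square feet → Compliance Registration required.

Compliance Registration, Regulatory Certificate, Trade Permit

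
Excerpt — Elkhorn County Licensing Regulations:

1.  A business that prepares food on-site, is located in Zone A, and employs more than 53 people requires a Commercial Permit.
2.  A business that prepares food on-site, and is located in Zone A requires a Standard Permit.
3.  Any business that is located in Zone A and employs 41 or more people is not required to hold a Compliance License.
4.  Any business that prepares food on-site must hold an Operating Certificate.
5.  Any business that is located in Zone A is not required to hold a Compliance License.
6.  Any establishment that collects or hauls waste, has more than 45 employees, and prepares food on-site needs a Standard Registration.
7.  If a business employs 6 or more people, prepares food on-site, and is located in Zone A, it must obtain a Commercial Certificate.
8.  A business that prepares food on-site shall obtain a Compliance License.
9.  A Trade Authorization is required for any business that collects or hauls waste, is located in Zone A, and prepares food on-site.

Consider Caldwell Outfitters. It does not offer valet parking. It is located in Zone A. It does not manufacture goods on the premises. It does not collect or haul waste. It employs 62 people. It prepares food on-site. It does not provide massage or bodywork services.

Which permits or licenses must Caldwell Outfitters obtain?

Commercial Certificate, Commercial Permit, Operating Certificate, Standard Permit

1. prepares food on-site; is located in Zone A; employees 62 > 53 → Commercial Permit required.
2. prepares food on-site; is located in Zone A → Standard Permit required.
3. is located in Zone A; employees 62 ≥ 41 → exempt from Compliance License.
4. prepares food on-site → Operating Certificate required.
5. is located in Zone A → exempt from Compliance License.
6. does not collect or haul waste; employees 62 > 45; prepares food on-site → Standard Registration not required.
7. employees 62 ≥ 6; prepares food on-site; is located in Zone A → Commercial Certificate required.
8. prepares food on-site → Compliance License required.
9. does not collect or haul waste; is located in Zone A; prepares food on-site → Trade Authorization not required.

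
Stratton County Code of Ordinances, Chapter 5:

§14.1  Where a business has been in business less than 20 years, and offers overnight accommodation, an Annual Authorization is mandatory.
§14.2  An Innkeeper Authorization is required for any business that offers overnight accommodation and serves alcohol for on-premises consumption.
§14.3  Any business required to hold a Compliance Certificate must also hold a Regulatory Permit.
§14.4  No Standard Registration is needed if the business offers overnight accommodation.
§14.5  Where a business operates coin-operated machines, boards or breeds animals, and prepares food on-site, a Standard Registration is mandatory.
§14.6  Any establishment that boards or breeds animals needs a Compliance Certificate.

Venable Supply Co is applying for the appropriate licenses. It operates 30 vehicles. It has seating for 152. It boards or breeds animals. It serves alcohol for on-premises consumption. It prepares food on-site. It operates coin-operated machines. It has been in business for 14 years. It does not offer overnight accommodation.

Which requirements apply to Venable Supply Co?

§14.1 years in business 14 < 20; does not offer overnight accommodation → Annual Authorization not required.
§14.2 does not offer overnight accommodation; serves alcohol for on-premises consumption → Innkeeper Authorization not required.
§14.3 Compliance Certificate is required → Regulatory Permit also required.
§14.4 does not offer overnight accommodation → Standard Registration exemption does not apply.
§14.5 operates coin-operated machines; boards or breeds animals; prepares food on-site → Standard Registration required.
§14.6 boards or breeds animals → Compliance Certificate required.

Compliance Certificate, Regulatory Permit, Standard Registration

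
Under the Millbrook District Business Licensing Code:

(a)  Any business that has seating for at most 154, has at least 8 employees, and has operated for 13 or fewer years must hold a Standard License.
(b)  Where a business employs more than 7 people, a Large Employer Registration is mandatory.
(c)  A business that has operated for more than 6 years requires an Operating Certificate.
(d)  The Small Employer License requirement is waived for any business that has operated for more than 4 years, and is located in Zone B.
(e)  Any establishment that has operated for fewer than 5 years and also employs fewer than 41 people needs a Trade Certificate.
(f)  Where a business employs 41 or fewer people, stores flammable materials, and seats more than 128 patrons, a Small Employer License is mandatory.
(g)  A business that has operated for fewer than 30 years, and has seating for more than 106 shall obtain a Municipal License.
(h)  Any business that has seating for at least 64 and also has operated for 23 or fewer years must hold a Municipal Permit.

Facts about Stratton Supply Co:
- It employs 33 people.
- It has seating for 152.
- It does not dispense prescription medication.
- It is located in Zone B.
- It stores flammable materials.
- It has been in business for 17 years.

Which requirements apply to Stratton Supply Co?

Large Employer Registration, Municipal License, Municipal Permit, Operating Certificate

(a) seating 152 ≤ 154; employees 33 ≥ 8; years in business 17 > 13 → Standard License not required.
(b) employees 33 > 7 → Large Employer Registration required.
(c) years in business 17 > 6 → Operating Certificate required.
(d) years in business 17 > 4; is located in Zone B → exempt from Small Employer License.
(e) years in business 17 ≥ 5; employees 33 < 41 → Trade Certificate not required.
(f) employees 33 ≤ 41; stores flammable materials; seating 152 > 128 → Small Employer License required.
(g) years in business 17 < 30; seating 152 > 106 → Municipal License required.
(h) seating 152 ≥ 64; years in business 17 ≤ 23 → Municipal Permit required.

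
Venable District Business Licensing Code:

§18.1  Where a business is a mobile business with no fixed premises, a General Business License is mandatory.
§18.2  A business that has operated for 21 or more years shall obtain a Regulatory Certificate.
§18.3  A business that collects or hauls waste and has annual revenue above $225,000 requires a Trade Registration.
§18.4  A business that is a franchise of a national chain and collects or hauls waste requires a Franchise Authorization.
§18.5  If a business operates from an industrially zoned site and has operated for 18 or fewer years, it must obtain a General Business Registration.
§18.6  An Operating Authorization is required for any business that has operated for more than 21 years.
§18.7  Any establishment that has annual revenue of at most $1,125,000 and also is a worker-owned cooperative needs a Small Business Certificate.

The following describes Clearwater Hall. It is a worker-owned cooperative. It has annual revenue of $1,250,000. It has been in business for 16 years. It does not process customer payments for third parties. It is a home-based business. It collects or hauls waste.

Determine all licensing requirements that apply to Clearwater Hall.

Trade Registration

§18.1 is a home-based business (not: is a mobile business with no fixed premises) → General Business License not required.
§18.2 years in business 16 < 21 → Regulatory Certificate not required.
§18.3 collects or hauls waste; revenue $1,250,000 > $225,000 → Trade Registration required.
§18.4 is a worker-owned cooperative (not: is a franchise of a national chain); collects or hauls waste → Franchise Authorization not required.
§18.5 is a home-based business (not: operates from an industrially zoned site); years in business 16 ≤ 18 → General Business Registration not required.
§18.6 years in business 16 ≤ 21 → Operating Authorization not required.
§18.7 revenue $1,250,000 > $1,125,000; is a worker-owned cooperative → Small Business Certificate not required.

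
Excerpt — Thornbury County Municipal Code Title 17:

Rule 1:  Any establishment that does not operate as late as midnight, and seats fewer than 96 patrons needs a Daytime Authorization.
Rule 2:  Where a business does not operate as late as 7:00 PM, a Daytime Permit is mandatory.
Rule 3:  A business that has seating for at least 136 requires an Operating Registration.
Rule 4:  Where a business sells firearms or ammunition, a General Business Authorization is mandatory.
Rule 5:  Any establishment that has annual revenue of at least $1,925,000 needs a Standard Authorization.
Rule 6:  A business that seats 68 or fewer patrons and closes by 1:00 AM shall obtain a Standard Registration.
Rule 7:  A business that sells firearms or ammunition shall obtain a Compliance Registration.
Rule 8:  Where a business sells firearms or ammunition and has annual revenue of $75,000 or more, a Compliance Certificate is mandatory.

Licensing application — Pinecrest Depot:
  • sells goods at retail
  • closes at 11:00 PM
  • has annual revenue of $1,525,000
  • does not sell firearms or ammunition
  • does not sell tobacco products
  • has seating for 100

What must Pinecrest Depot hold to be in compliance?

None

Rule 1: closes 11:00 PM, at/before midnight; seating 100 ≥ 96 → Daytime Authorization not required.
Rule 2: closes 11:00 PM, after 7:00 PM → Daytime Permit not required.
Rule 3: seating 100 < 136 → Operating Registration not required.
Rule 4: does not sell firearms or ammunition → General Business Authorization not required.
Rule 5: revenue $1,525,000 < $1,925,000 → Standard Authorization not required.
Rule 6: seating 100 > 68; closes 11:00 PM, at/before 1:00 AM → Standard Registration not required.
Rule 7: does not sell firearms or ammunition → Compliance Registration not required.
Rule 8: does not sell firearms or ammunition; revenue $1,525,000 ≥ $75,000 → Compliance Certificate not required.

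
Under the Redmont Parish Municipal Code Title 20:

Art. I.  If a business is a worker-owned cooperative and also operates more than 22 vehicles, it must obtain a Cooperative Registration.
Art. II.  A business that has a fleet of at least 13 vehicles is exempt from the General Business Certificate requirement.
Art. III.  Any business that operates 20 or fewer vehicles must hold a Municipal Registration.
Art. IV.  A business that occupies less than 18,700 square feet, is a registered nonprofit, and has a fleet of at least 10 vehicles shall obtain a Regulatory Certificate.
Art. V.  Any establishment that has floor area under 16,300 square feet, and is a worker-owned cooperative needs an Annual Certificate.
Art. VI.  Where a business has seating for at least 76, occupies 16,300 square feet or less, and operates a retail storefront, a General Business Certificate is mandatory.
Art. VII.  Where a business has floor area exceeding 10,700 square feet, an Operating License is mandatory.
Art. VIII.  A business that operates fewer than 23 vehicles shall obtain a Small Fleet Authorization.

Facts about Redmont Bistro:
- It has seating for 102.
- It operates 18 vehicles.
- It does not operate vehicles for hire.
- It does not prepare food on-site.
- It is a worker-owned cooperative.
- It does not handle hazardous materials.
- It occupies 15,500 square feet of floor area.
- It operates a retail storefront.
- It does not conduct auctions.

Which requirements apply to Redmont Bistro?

Annual Certificate, Municipal Registration, Operating License, Small Fleet Authorization

Art. I. is a worker-owned cooperative; vehicles 18 ≤ 22 → Cooperative Registration not required.
Art. II. vehicles 18 ≥ 13 → exempt from General Business Certificate.
Art. III. vehicles 18 ≤ 20 → Municipal Registration required.
Art. IV. floor area 15,500 square feet < 18,700 square feet; is a worker-owned cooperative (not: is a registered nonprofit); vehicles 18 ≥ 10 → Regulatory Certificate not required.
Art. V. floor area 15,500 square feet < 16,300 square feet; is a worker-owned cooperative → Annual Certificate required.
Art. VI. seating 102 ≥ 76; floor area 15,500 square feet ≤ 16,300 square feet; operates a retail storefront → General Business Certificate required.
Art. VII. floor area 15,500 square feet > 10,700 square feet → Operating License required.
Art. VIII. vehicles 18 < 23 → Small Fleet Authorization required.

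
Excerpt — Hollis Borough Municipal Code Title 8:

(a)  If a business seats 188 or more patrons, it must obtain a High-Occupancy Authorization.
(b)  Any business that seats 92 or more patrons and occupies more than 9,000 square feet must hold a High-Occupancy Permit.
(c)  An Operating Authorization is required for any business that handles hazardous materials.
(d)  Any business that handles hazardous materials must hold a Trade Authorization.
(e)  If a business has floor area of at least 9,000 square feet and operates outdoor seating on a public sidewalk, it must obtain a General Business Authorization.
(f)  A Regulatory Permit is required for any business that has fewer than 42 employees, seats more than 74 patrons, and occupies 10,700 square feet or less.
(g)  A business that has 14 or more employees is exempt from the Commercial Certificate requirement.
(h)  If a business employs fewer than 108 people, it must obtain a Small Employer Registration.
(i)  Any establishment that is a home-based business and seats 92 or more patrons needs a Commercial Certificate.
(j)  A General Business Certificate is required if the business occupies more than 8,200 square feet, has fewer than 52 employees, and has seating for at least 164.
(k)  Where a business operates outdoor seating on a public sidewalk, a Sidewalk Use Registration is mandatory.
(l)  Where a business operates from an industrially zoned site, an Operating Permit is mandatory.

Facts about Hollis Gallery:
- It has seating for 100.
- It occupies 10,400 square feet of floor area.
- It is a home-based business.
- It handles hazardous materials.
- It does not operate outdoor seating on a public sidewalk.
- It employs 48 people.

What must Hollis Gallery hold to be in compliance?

(a) seating 100 < 188 → High-Occupancy Authorization not required.
(b) seating 100 ≥ 92; floor area 10,400 square feet > 9,000 square feet → High-Occupancy Permit required.
(c) handles hazardous materials → Operating Authorization required.
(d) handles hazardous materials → Trade Authorization required.
(e) floor area 10,400 square feet ≥ 9,000 square feet; does not operate outdoor seating on a public sidewalk → General Business Authorization not required.
(f) employees 48 ≥ 42; seating 100 > 74; floor area 10,400 square feet ≤ 10,700 square feet → Regulatory Permit not required.
(g) employees 48 ≥ 14 → exempt from Commercial Certificate.
(h) employees 48 < 108 → Small Employer Registration required.
(i) is a home-based business; seating 100 ≥ 92 → Commercial Certificate required.
(j) floor area 10,400 square feet > 8,200 square feet; employees 48 < 52; seating 100 < 164 → General Business Certificate not required.
(k) does not operate outdoor seating on a public sidewalk → Sidewalk Use Registration not required.
(l) is a home-based business (not: operates from an industrially zoned site) → Operating Permit not required.

High-Occupancy Permit, Operating Authorization, Small Employer Registration, Trade Authorization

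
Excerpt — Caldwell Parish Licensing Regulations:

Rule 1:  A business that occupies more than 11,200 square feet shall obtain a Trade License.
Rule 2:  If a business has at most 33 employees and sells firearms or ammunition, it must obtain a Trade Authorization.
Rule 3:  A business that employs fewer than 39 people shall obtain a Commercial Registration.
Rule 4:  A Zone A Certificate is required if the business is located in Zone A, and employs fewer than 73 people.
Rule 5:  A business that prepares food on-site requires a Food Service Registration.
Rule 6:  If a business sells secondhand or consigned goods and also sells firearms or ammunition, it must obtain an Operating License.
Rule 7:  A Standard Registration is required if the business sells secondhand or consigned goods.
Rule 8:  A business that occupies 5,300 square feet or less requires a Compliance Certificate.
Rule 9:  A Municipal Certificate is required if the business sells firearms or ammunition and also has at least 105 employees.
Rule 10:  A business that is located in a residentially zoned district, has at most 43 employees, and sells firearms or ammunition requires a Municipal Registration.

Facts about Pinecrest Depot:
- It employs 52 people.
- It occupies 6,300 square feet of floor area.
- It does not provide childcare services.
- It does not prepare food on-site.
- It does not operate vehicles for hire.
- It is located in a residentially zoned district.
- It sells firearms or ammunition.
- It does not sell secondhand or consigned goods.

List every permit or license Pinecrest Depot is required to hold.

Rule 1: floor area 6,300 square feet ≤ 11,200 square feet → Trade License not required.
Rule 2: employees 52 > 33; sells firearms or ammunition → Trade Authorization not required.
Rule 3: employees 52 ≥ 39 → Commercial Registration not required.
Rule 4: is located in a residentially zoned district (not: is located in Zone A); employees 52 < 73 → Zone A Certificate not required.
Rule 5: does not prepare food on-site → Food Service Registration not required.
Rule 6: does not sell secondhand or consigned goods; sells firearms or ammunition → Operating License not required.
Rule 7: does not sell secondhand or consigned goods → Standard Registration not required.
Rule 8: floor area 6,300 square feet > 5,300 square feet → Compliance Certificate not required.
Rule 9: sells firearms or ammunition; employees 52 < 105 → Municipal Certificate not required.
Rule 10: is located in a residentially zoned district; employees 52 > 43; sells firearms or ammunition → Municipal Registration not required.

None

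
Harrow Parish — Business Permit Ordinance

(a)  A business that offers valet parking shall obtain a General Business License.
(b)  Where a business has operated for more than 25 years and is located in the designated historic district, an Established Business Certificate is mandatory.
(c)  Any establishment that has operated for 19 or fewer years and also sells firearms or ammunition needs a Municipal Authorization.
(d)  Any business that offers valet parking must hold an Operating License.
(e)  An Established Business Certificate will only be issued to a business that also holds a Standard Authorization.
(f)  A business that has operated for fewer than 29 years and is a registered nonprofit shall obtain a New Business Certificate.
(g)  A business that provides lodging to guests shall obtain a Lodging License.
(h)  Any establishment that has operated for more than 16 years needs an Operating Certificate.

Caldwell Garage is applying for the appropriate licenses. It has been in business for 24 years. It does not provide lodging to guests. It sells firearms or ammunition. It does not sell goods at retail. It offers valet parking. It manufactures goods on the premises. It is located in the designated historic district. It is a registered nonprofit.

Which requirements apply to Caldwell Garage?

(a) offers valet parking → General Business License required.
(b) years in business 24 ≤ 25; is located in the designated historic district → Established Business Certificate not required.
(c) years in business 24 > 19; sells firearms or ammunition → Municipal Authorization not required.
(d) offers valet parking → Operating License required.
(e) Established Business Certificate is not required → no effect.
(f) years in business 24 < 29; is a registered nonprofit → New Business Certificate required.
(g) does not provide lodging to guests → Lodging License not required.
(h) years in business 24 > 16 → Operating Certificate required.

General Business License, New Business Certificate, Operating Certificate, Operating License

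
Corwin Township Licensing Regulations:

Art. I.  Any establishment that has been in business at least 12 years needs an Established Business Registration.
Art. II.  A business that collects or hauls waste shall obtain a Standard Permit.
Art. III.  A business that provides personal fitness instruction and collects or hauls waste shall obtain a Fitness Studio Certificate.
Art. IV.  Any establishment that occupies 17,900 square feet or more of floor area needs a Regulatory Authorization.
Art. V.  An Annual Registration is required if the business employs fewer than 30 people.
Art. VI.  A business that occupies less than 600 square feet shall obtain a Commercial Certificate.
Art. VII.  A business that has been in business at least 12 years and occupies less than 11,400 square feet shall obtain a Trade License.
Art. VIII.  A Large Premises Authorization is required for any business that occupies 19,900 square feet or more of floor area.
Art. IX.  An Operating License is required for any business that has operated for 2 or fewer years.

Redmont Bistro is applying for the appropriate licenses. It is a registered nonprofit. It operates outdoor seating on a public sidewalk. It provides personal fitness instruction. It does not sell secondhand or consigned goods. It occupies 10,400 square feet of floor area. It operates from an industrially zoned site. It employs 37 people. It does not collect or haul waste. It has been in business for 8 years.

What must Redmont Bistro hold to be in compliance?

Art. I. years in business 8 < 12 → Established Business Registration not required.
Art. II. does not collect or haul waste → Standard Permit not required.
Art. III. provides personal fitness instruction; does not collect or haul waste → Fitness Studio Certificate not required.
Art. IV. floor area 10,400 square feet < 17,900 square feet → Regulatory Authorization not required.
Art. V. employees 37 ≥ 30 → Annual Registration not required.
Art. VI. floor area 10,400 square feet ≥ 600 square feet → Commercial Certificate not required.
Art. VII. years in business 8 < 12; floor area 10,400 square feet < 11,400 square feet → Trade License not required.
Art. VIII. floor area 10,400 square feet < 19,900 square feet → Large Premises Authorization not required.
Art. IX. years in business 8 > 2 → Operating License not required.

None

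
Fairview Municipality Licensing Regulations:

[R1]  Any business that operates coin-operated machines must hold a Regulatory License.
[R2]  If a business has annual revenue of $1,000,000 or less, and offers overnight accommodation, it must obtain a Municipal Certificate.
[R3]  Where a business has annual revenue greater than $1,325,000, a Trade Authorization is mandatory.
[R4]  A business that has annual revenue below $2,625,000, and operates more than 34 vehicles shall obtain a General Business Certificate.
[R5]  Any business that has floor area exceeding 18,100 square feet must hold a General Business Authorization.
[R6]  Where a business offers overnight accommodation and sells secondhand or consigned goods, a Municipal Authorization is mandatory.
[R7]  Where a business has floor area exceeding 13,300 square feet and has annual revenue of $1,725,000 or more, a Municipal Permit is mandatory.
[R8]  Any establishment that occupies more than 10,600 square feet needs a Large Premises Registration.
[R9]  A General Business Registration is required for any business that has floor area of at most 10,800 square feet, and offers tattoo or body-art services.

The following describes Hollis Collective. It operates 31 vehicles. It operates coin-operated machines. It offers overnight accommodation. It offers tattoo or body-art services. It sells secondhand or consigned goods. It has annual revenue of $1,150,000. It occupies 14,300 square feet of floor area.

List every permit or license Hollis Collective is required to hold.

Large Premises Registration, Municipal Authorization, Regulatory License

[R1] operates coin-operated machines → Regulatory License required.
[R2] revenue $1,150,000 > $1,000,000; offers overnight accommodation → Municipal Certificate not required.
[R3] revenue $1,150,000 ≤ $1,325,000 → Trade Authorization not required.
[R4] revenue $1,150,000 < $2,625,000; vehicles 31 ≤ 34 → General Business Certificate not required.
[R5] floor area 14,300 square feet ≤ 18,100 square feet → General Business Authorization not required.
[R6] offers overnight accommodation; sells secondhand or consigned goods → Municipal Authorization required.
[R7] floor area 14,300 square feet > 13,300 square feet; revenue $1,150,000 < $1,725,000 → Municipal Permit not required.
[R8] floor area 14,300 square feet > 10,600 square feet → Large Premises Registration required.
[R9] floor area 14,300 square feet > 10,800 square feet; offers tattoo or body-art services → General Business Registration not required.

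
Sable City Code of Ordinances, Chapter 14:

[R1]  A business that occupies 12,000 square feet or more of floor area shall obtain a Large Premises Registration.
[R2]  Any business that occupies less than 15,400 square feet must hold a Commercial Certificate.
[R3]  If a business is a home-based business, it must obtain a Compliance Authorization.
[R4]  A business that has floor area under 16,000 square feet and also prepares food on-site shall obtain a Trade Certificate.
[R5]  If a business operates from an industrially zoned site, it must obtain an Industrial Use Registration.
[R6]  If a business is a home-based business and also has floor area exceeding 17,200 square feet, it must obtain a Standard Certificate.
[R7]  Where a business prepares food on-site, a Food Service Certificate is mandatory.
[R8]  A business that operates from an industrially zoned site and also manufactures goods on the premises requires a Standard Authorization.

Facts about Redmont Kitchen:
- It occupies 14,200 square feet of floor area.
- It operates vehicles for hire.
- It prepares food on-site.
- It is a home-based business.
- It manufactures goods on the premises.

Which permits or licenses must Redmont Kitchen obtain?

Commercial Certificate, Compliance Authorization, Food Service Certificate, Large Premises Registration, Trade Certificate

[R1] floor area 14,200 square feet ≥ 12,000 square feet → Large Premises Registration required.
[R2] floor area 14,200 square feet < 15,400 square feet → Commercial Certificate required.
[R3] is a home-based business → Compliance Authorization required.
[R4] floor area 14,200 square feet < 16,000 square feet; prepares food on-site → Trade Certificate required.
[R5] is a home-based business (not: operates from an industrially zoned site) → Industrial Use Registration not required.
[R6] is a home-based business; floor area 14,200 square feet ≤ 17,200 square feet → Standard Certificate not required.
[R7] prepares food on-site → Food Service Certificate required.
[R8] is a home-based business (not: operates from an industrially zoned site); manufactures goods on the premises → Standard Authorization not required.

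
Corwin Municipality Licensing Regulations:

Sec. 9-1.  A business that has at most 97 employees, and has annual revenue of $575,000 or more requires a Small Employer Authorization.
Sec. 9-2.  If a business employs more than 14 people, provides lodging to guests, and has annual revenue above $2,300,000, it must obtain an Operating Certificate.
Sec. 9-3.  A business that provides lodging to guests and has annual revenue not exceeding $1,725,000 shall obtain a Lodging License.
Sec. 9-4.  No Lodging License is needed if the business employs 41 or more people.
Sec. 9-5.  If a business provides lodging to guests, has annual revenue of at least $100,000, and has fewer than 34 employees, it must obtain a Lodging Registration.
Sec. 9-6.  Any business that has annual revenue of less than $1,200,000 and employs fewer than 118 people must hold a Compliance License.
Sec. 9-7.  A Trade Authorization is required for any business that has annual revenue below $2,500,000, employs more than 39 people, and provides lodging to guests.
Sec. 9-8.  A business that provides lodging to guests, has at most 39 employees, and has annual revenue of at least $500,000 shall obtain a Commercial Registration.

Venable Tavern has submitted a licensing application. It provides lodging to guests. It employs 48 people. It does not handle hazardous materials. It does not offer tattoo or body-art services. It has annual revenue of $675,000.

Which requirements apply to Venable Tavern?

Compliance License, Small Employer Authorization, Trade Authorization

Sec. 9-1. employees 48 ≤ 97; revenue $675,000 ≥ $575,000 → Small Employer Authorization required.
Sec. 9-2. employees 48 > 14; provides lodging to guests; revenue $675,000 ≤ $2,300,000 → Operating Certificate not required.
Sec. 9-3. provides lodging to guests; revenue $675,000 ≤ $1,725,000 → Lodging License required.
Sec. 9-4. employees 48 ≥ 41 → exempt from Lodging License.
Sec. 9-5. provides lodging to guests; revenue $675,000 ≥ $100,000; employees 48 ≥ 34 → Lodging Registration not required.
Sec. 9-6. revenue $675,000 < $1,200,000; employees 48 < 118 → Compliance License required.
Sec. 9-7. revenue $675,000 < $2,500,000; employees 48 > 39; provides lodging to guests → Trade Authorization required.
Sec. 9-8. provides lodging to guests; employees 48 > 39; revenue $675,000 ≥ $500,000 → Commercial Registration not required.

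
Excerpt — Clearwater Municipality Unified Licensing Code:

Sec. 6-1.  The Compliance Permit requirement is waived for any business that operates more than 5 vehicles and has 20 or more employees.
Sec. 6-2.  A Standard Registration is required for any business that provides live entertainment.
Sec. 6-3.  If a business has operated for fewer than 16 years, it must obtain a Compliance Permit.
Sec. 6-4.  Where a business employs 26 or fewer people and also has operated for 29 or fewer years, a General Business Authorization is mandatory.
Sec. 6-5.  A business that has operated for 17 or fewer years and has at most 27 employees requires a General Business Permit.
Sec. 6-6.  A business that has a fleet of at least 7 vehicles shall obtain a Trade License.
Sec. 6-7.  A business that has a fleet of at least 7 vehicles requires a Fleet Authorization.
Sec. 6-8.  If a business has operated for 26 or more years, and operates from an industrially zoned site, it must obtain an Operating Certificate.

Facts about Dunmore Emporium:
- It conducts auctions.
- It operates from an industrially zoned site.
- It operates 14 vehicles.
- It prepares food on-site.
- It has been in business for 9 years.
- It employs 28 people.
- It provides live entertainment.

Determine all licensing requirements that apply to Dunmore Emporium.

Fleet Authorization, Standard Registration, Trade License

Sec. 6-1. vehicles 14 > 5; employees 28 ≥ 20 → exempt from Compliance Permit.
Sec. 6-2. provides live entertainment → Standard Registration required.
Sec. 6-3. years in business 9 < 16 → Compliance Permit required.
Sec. 6-4. employees 28 > 26; years in business 9 ≤ 29 → General Business Authorization not required.
Sec. 6-5. years in business 9 ≤ 17; employees 28 > 27 → General Business Permit not required.
Sec. 6-6. vehicles 14 ≥ 7 → Trade License required.
Sec. 6-7. vehicles 14 ≥ 7 → Fleet Authorization required.
Sec. 6-8. years in business 9 < 26; operates from an industrially zoned site → Operating Certificate not required.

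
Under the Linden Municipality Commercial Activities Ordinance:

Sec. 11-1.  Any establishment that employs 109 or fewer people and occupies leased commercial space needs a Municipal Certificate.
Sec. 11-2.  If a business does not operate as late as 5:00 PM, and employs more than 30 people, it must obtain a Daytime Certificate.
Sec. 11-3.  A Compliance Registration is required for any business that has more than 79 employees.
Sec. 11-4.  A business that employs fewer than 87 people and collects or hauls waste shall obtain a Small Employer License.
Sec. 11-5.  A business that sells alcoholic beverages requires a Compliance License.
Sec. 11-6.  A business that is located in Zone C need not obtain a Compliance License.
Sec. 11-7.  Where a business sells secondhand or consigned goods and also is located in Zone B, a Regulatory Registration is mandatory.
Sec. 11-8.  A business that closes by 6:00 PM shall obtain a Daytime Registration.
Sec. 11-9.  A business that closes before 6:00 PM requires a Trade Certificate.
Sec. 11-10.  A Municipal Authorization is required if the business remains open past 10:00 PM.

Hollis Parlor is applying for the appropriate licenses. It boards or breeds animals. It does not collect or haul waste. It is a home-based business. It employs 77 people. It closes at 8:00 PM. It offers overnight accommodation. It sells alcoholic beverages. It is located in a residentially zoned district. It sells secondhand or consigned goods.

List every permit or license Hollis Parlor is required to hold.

Sec. 11-1. employees 77 ≤ 109; is a home-based business (not: occupies leased commercial space) → Municipal Certificate not required.
Sec. 11-2. closes 8:00 PM, after 5:00 PM; employees 77 > 30 → Daytime Certificate not required.
Sec. 11-3. employees 77 ≤ 79 → Compliance Registration not required.
Sec. 11-4. employees 77 < 87; does not collect or haul waste → Small Employer License not required.
Sec. 11-5. sells alcoholic beverages → Compliance License required.
Sec. 11-6. is located in a residentially zoned district (not: is located in Zone C) → Compliance License exemption does not apply.
Sec. 11-7. sells secondhand or consigned goods; is located in a residentially zoned district (not: is located in Zone B) → Regulatory Registration not required.
Sec. 11-8. closes 8:00 PM, after 6:00 PM → Daytime Registration not required.
Sec. 11-9. closes 8:00 PM, after 6:00 PM → Trade Certificate not required.
Sec. 11-10. closes 8:00 PM, at/before 10:00 PM → Municipal Authorization not required.

Compliance License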